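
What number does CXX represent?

CXX: C=100, X=10, X=10
100 + 10 + 10 = 120

120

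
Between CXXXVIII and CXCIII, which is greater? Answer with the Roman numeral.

CXXXVIII = 138
CXCIII = 193
193 is larger

CXCIII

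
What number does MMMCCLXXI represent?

MMMCCLXXI: M=1000, M=1000, M=1000, C=100, C=100, L=50, X=10, X=10, I=1
1000 + 1000 + 1000 + 100 + 100 + 50 + 10 + 10 + 1 = 3271

3271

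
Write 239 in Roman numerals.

Convert 239 to Roman numerals:
  239 contains 2×100 (CC)
  39 contains 3×10 (XXX)
  9 contains 1×9 (IX)

CCXXXIX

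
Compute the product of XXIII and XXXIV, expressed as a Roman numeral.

XXIII = 23
XXXIV = 34
23 × 34 = 782

DCCLXXXII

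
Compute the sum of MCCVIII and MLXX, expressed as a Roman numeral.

MCCVIII = 1208
MLXX = 1070
1208 + 1070 = 2278

MMCCLXXVIII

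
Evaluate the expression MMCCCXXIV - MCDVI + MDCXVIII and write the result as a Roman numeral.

MMCCCXXIV = 2324, MCDVI = 1406, MDCXVIII = 1618
2324 - 1406 = 918
918 + 1618 = 2536

MMDXXXVI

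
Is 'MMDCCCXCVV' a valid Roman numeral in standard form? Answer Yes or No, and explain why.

'MMDCCCXCVV': V should not appear more than once

No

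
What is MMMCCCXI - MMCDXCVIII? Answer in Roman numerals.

MMMCCCXI = 3311
MMCDXCVIII = 2498
3311 - 2498 = 813

DCCCXIII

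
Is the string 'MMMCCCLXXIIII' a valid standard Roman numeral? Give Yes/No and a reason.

'MMMCCCLXXIIII': More than 3 consecutive I's

No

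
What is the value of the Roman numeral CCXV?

CCXV: C=100, C=100, X=10, V=5
100 + 100 + 10 + 5 = 215

215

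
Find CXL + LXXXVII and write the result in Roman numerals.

CXL = 140
LXXXVII = 87
140 + 87 = 227

CCXXVII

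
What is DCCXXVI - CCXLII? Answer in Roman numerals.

DCCXXVI = 726
CCXLII = 242
726 - 242 = 484

CDLXXXIV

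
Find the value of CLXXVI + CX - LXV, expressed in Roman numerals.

CLXXVI = 176, CX = 110, LXV = 65
176 + 110 = 286
286 - 65 = 221

CCXXI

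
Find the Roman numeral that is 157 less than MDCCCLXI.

MDCCCLXI = 1861
1861 - 157 = 1704

MDCCIV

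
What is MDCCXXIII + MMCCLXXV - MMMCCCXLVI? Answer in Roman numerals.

MDCCXXIII = 1723, MMCCLXXV = 2275, MMMCCCXLVI = 3346
1723 + 2275 = 3998
3998 - 3346 = 652

DCLII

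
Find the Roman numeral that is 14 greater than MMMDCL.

MMMDCL = 3650
3650 + 14 = 3664

MMMDCLXIV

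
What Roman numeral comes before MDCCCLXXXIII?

MDCCCLXXXIII = 1883, so the previous integer is 1883 - 1 = 1882

MDCCCLXXXII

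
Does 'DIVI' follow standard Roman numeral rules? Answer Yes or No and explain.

'DIVI': I cannot come right after the subtractive pair IV: once I is subtracted in IV, the next symbol must be smaller than I

No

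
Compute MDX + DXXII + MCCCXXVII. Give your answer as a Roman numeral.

MDX = 1510, DXXII = 522, MCCCXXVII = 1327
1510 + 522 = 2032
2032 + 1327 = 3359

MMMCCCLIX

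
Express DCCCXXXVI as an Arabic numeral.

DCCCXXXVI: D=500, C=100, C=100, C=100, X=10, X=10, X=10, V=5, I=1
500 + 100 + 100 + 100 + 10 + 10 + 10 + 5 + 1 = 836

836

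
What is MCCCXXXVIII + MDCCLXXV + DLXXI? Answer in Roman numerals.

MCCCXXXVIII = 1338, MDCCLXXV = 1775, DLXXI = 571
1338 + 1775 = 3113
3113 + 571 = 3684

MMMDCLXXXIV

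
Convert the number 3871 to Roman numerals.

Convert 3871 to Roman numerals:
  3871 contains 3×1000 (MMM)
  871 contains 1×500 (D)
  371 contains 3×100 (CCC)
  71 contains 1×50 (L)
  21 contains 2×10 (XX)
  1 contains 1×1 (I)

MMMDCCCLXXI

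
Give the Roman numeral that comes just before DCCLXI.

DCCLXI = 761, so the previous integer is 761 - 1 = 760

DCCLX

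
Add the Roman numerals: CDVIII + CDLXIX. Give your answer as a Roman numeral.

CDVIII = 408
CDLXIX = 469
408 + 469 = 877

DCCCLXXVII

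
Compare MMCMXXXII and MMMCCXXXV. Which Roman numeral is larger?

MMCMXXXII = 2932
MMMCCXXXV = 3235
3235 is larger

MMMCCXXXV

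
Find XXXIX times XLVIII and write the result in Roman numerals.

XXXIX = 39
XLVIII = 48
39 × 48 = 1872

MDCCCLXXII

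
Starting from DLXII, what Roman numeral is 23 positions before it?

DLXII = 562
562 - 23 = 539

DXXXIX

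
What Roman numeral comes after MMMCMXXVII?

MMMCMXXVII = 3927; next is 3928

MMMCMXXVIII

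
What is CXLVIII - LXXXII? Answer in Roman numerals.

CXLVIII = 148
LXXXII = 82
148 - 82 = 66

LXVI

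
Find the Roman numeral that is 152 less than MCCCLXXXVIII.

MCCCLXXXVIII = 1388
1388 - 152 = 1236

MCCXXXVI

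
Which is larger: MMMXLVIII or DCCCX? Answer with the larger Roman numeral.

MMMXLVIII = 3048
DCCCX = 810
3048 is larger

MMMXLVIII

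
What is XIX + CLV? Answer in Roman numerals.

XIX = 19
CLV = 155
19 + 155 = 174

CLXXIV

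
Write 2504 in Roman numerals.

Convert 2504 to Roman numerals:
  2504 contains 2×1000 (MM)
  504 contains 1×500 (D)
  4 contains 1×4 (IV)

MMDIV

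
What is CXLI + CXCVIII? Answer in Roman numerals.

CXLI = 141
CXCVIII = 198
141 + 198 = 339

CCCXXXIX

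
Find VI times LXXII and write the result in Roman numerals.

VI = 6
LXXII = 72
6 × 72 = 432

CDXXXII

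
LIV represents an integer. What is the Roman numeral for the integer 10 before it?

LIV = 54
54 - 10 = 44

XLIV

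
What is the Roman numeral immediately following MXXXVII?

MXXXVII = 1037; next is 1038

MXXXVIII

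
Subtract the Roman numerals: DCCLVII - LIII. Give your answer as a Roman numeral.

DCCLVII = 757
LIII = 53
757 - 53 = 704

DCCIV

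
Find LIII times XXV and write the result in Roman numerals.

LIII = 53
XXV = 25
53 × 25 = 1325

MCCCXXV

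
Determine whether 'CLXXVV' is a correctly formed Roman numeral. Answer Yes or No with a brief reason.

'CLXXVV': V should not appear more than once

No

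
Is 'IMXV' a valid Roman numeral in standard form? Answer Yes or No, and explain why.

'IMXV': Invalid subtractive combination: IM

No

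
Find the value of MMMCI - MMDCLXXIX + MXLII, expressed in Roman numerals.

MMMCI = 3101, MMDCLXXIX = 2679, MXLII = 1042
3101 - 2679 = 422
422 + 1042 = 1464

MCDLXIV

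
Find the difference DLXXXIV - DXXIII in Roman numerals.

DLXXXIV = 584
DXXIII = 523
584 - 523 = 61

LXI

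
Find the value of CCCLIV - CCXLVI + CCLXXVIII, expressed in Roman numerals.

CCCLIV = 354, CCXLVI = 246, CCLXXVIII = 278
354 - 246 = 108
108 + 278 = 386

CCCLXXXVI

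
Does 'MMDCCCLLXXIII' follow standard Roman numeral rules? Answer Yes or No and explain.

'MMDCCCLLXXIII': L should not appear more than once

No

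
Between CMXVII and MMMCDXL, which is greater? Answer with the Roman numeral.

CMXVII = 917
MMMCDXL = 3440
3440 is larger

MMMCDXL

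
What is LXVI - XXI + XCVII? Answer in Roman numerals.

LXVI = 66, XXI = 21, XCVII = 97
66 - 21 = 45
45 + 97 = 142

CXLII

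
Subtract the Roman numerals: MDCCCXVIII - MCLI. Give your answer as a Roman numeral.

MDCCCXVIII = 1818
MCLI = 1151
1818 - 1151 = 667

DCLXVII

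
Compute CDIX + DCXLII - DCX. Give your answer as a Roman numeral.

CDIX = 409, DCXLII = 642, DCX = 610
409 + 642 = 1051
1051 - 610 = 441

CDXLI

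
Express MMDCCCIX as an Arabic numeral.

MMDCCCIX: M=1000, M=1000, D=500, C=100, C=100, C=100, IX=9
1000 + 1000 + 500 + 100 + 100 + 100 + 9 = 2809

2809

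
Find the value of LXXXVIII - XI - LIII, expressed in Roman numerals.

LXXXVIII = 88, XI = 11, LIII = 53
88 - 11 = 77
77 - 53 = 24

XXIV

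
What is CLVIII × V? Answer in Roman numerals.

CLVIII = 158
V = 5
158 × 5 = 790

DCCXC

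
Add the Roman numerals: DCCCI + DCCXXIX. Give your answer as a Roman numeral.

DCCCI = 801
DCCXXIX = 729
801 + 729 = 1530

MDXXX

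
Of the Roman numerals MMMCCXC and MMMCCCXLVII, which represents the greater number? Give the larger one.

MMMCCXC = 3290
MMMCCCXLVII = 3347
3347 is larger

MMMCCCXLVII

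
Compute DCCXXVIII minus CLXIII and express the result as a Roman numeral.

DCCXXVIII = 728
CLXIII = 163
728 - 163 = 565

DLXV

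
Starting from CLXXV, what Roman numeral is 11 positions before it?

CLXXV = 175
175 - 11 = 164

CLXIV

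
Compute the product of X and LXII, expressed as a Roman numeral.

X = 10
LXII = 62
10 × 62 = 620

DCXX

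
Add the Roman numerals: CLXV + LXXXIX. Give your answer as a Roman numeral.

CLXV = 165
LXXXIX = 89
165 + 89 = 254

CCLIV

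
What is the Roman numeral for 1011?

Convert 1011 to Roman numerals:
  1011 contains 1×1000 (M)
  11 contains 1×10 (X)
  1 contains 1×1 (I)

MXI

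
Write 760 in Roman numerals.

Convert 760 to Roman numerals:
  760 contains 1×500 (D)
  260 contains 2×100 (CC)
  60 contains 1×50 (L)
  10 contains 1×10 (X)

DCCLX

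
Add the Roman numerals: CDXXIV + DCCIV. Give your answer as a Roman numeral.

CDXXIV = 424
DCCIV = 704
424 + 704 = 1128

MCXXVIII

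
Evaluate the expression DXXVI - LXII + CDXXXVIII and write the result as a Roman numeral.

DXXVI = 526, LXII = 62, CDXXXVIII = 438
526 - 62 = 464
464 + 438 = 902

CMII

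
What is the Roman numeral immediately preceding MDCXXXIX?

MDCXXXIX = 1639; previous is 1638

MDCXXXVIII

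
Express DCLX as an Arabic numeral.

DCLX: D=500, C=100, L=50, X=10
500 + 100 + 50 + 10 = 660

660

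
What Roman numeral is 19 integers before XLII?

XLII = 42
42 - 19 = 23

XXIII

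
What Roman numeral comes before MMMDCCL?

MMMDCCL = 3750; previous is 3749

MMMDCCXLIX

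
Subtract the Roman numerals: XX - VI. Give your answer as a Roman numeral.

XX = 20
VI = 6
20 - 6 = 14

XIV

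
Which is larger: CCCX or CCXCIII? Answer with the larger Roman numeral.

CCCX = 310
CCXCIII = 293
310 is larger

CCCX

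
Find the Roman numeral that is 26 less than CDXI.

CDXI = 411
411 - 26 = 385

CCCLXXXV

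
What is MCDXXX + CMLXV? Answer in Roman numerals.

MCDXXX = 1430
CMLXV = 965
1430 + 965 = 2395

MMCCCXCV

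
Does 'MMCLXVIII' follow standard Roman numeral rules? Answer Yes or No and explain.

'MMCLXVIII': Check the rules: uses only the symbols I, V, X, L, C, D, M; no symbol is repeated more than three times in a row; V, L and D each appear at most once; no smaller symbol precedes a larger one (values never increase from left to right). Value: M (1000) + M (1000) + C (100) + L (50) + X (10) + V (5) + I (1) + I (1) + I (1) = 2168. So it is a valid standard Roman numeral.

Yes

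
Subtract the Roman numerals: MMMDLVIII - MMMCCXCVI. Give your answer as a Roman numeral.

MMMDLVIII = 3558
MMMCCXCVI = 3296
3558 - 3296 = 262

CCLXII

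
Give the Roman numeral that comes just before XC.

XC = 90, so the previous integer is 90 - 1 = 89

LXXXIX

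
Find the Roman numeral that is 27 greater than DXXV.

DXXV = 525
525 + 27 = 552

DLII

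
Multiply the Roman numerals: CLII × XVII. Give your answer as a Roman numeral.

CLII = 152
XVII = 17
152 × 17 = 2584

MMDLXXXIV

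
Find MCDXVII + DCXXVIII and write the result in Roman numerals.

MCDXVII = 1417
DCXXVIII = 628
1417 + 628 = 2045

MMXLV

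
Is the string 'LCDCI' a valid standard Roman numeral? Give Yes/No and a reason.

'LCDCI': Invalid subtractive combination: LC

No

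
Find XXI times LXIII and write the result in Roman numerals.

XXI = 21
LXIII = 63
21 × 63 = 1323

MCCCXXIII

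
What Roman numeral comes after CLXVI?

CLXVI = 166; next is 167

CLXVII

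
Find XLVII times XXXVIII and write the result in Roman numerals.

XLVII = 47
XXXVIII = 38
47 × 38 = 1786

MDCCLXXXVI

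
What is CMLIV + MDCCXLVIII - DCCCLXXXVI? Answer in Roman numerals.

CMLIV = 954, MDCCXLVIII = 1748, DCCCLXXXVI = 886
954 + 1748 = 2702
2702 - 886 = 1816

MDCCCXVI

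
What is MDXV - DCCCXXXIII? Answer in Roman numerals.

MDXV = 1515
DCCCXXXIII = 833
1515 - 833 = 682

DCLXXXII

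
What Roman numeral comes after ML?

ML = 1050; next is 1051

MLI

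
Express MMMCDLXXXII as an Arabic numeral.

MMMCDLXXXII: M=1000, M=1000, M=1000, CD=400, L=50, X=10, X=10, X=10, I=1, I=1
1000 + 1000 + 1000 + 400 + 50 + 10 + 10 + 10 + 1 + 1 = 3482

3482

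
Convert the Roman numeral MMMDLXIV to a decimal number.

MMMDLXIV: M=1000, M=1000, M=1000, D=500, L=50, X=10, IV=4
1000 + 1000 + 1000 + 500 + 50 + 10 + 4 = 3564

3564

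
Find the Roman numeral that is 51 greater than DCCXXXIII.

DCCXXXIII = 733
733 + 51 = 784

DCCLXXXIV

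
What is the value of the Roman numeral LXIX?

LXIX: L=50, X=10, IX=9
50 + 10 + 9 = 69

69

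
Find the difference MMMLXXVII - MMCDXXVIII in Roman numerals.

MMMLXXVII = 3077
MMCDXXVIII = 2428
3077 - 2428 = 649

DCXLIX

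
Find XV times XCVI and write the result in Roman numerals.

XV = 15
XCVI = 96
15 × 96 = 1440

MCDXL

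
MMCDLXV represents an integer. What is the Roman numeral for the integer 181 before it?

MMCDLXV = 2465
2465 - 181 = 2284

MMCCLXXXIV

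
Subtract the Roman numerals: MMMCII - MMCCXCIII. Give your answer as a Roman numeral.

MMMCII = 3102
MMCCXCIII = 2293
3102 - 2293 = 809

DCCCIX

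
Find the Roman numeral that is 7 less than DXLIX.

DXLIX = 549
549 - 7 = 542

DXLII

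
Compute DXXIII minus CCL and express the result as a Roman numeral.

DXXIII = 523
CCL = 250
523 - 250 = 273

CCLXXIII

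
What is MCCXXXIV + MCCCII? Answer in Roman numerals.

MCCXXXIV = 1234
MCCCII = 1302
1234 + 1302 = 2536

MMDXXXVI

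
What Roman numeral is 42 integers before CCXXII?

CCXXII = 222
222 - 42 = 180

CLXXX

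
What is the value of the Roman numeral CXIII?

CXIII: C=100, X=10, I=1, I=1, I=1
100 + 10 + 1 + 1 + 1 = 113

113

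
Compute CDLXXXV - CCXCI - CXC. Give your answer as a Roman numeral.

CDLXXXV = 485, CCXCI = 291, CXC = 190
485 - 291 = 194
194 - 190 = 4

IV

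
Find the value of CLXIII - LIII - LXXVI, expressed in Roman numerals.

CLXIII = 163, LIII = 53, LXXVI = 76
163 - 53 = 110
110 - 76 = 34

XXXIV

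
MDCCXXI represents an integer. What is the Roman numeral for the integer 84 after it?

MDCCXXI = 1721
1721 + 84 = 1805

MDCCCV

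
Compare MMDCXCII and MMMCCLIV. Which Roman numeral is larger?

MMDCXCII = 2692
MMMCCLIV = 3254
3254 is larger

MMMCCLIV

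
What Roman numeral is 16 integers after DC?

DC = 600
600 + 16 = 616

DCXVI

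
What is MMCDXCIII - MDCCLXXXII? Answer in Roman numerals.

MMCDXCIII = 2493
MDCCLXXXII = 1782
2493 - 1782 = 711

DCCXI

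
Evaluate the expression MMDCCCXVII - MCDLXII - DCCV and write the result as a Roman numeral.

MMDCCCXVII = 2817, MCDLXII = 1462, DCCV = 705
2817 - 1462 = 1355
1355 - 705 = 650

DCL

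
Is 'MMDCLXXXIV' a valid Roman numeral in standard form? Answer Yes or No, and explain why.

'MMDCLXXXIV': Check the rules: uses only the symbols I, V, X, L, C, D, M; no symbol is repeated more than three times in a row; V, L and D each appear at most once; the only place a smaller symbol precedes a larger one is the allowed subtractive pair IV, the symbol right after such a pair (if any) is smaller than the pair's first symbol, and otherwise the values never increase from left to right. Value: M (1000) + M (1000) + D (500) + C (100) + L (50) + X (10) + X (10) + X (10) + IV (4) = 2684. So it is a valid standard Roman numeral.

Yes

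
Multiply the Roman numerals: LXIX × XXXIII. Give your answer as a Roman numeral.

LXIX = 69
XXXIII = 33
69 × 33 = 2277

MMCCLXXVII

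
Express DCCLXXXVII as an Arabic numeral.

DCCLXXXVII: D=500, C=100, C=100, L=50, X=10, X=10, X=10, V=5, I=1, I=1
500 + 100 + 100 + 50 + 10 + 10 + 10 + 5 + 1 + 1 = 787

787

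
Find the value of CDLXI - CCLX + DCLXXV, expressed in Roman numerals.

CDLXI = 461, CCLX = 260, DCLXXV = 675
461 - 260 = 201
201 + 675 = 876

DCCCLXXVI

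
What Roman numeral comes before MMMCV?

MMMCV = 3105, so the previous integer is 3105 - 1 = 3104

MMMCIV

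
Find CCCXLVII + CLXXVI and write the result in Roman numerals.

CCCXLVII = 347
CLXXVI = 176
347 + 176 = 523

DXXIII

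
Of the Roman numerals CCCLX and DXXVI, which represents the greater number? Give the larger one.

CCCLX = 360
DXXVI = 526
526 is larger

DXXVI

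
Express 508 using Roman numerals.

Convert 508 to Roman numerals:
  508 contains 1×500 (D)
  8 contains 1×5 (V)
  3 contains 3×1 (III)

DVIII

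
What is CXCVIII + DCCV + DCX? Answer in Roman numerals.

CXCVIII = 198, DCCV = 705, DCX = 610
198 + 705 = 903
903 + 610 = 1513

MDXIII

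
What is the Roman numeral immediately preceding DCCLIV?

DCCLIV = 754, so the previous integer is 754 - 1 = 753

DCCLIII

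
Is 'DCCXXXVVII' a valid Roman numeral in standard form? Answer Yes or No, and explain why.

'DCCXXXVVII': V should not appear more than once

No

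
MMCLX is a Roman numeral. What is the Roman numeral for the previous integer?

MMCLX = 2160; previous is 2159

MMCLIX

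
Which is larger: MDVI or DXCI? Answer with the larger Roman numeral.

MDVI = 1506
DXCI = 591
1506 is larger

MDVI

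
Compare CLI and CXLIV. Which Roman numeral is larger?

CLI = 151
CXLIV = 144
151 is larger

CLI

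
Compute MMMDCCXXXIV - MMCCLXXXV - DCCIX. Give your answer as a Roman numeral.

MMMDCCXXXIV = 3734, MMCCLXXXV = 2285, DCCIX = 709
3734 - 2285 = 1449
1449 - 709 = 740

DCCXL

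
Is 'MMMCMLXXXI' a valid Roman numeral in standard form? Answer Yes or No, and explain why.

'MMMCMLXXXI': Check the rules: uses only the symbols I, V, X, L, C, D, M; no symbol is repeated more than three times in a row; V, L and D each appear at most once; the only place a smaller symbol precedes a larger one is the allowed subtractive pair CM, the symbol right after such a pair (if any) is smaller than the pair's first symbol, and otherwise the values never increase from left to right. Value: M (1000) + M (1000) + M (1000) + CM (900) + L (50) + X (10) + X (10) + X (10) + I (1) = 3981. So it is a valid standard Roman numeral.

Yes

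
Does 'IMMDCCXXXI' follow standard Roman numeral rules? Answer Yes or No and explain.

'IMMDCCXXXI': Invalid subtractive combination: IM

No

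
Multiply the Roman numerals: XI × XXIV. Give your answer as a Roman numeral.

XI = 11
XXIV = 24
11 × 24 = 264

CCLXIV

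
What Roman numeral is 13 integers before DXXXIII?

DXXXIII = 533
533 - 13 = 520

DXX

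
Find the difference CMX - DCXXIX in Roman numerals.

CMX = 910
DCXXIX = 629
910 - 629 = 281

CCLXXXI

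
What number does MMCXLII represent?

MMCXLII: M=1000, M=1000, C=100, XL=40, I=1, I=1
1000 + 1000 + 100 + 40 + 1 + 1 = 2142

2142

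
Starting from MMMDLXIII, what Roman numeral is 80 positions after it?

MMMDLXIII = 3563
3563 + 80 = 3643

MMMDCXLIII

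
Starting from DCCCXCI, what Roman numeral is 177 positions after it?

DCCCXCI = 891
891 + 177 = 1068

MLXVIII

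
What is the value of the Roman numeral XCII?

XCII: XC=90, I=1, I=1
90 + 1 + 1 = 92

92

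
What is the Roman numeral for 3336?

Convert 3336 to Roman numerals:
  3336 contains 3×1000 (MMM)
  336 contains 3×100 (CCC)
  36 contains 3×10 (XXX)
  6 contains 1×5 (V)
  1 contains 1×1 (I)

MMMCCCXXXVI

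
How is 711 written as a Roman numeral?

Convert 711 to Roman numerals:
  711 contains 1×500 (D)
  211 contains 2×100 (CC)
  11 contains 1×10 (X)
  1 contains 1×1 (I)

DCCXI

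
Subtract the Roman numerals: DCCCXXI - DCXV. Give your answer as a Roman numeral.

DCCCXXI = 821
DCXV = 615
821 - 615 = 206

CCVI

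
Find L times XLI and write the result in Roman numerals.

L = 50
XLI = 41
50 × 41 = 2050

MML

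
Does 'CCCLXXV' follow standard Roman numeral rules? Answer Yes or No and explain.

'CCCLXXV': Check the rules: uses only the symbols I, V, X, L, C, D, M; no symbol is repeated more than three times in a row; V, L and D each appear at most once; no smaller symbol precedes a larger one (values never increase from left to right). Value: C (100) + C (100) + C (100) + L (50) + X (10) + X (10) + V (5) = 375. So it is a valid standard Roman numeral.

Yes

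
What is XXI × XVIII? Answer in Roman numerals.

XXI = 21
XVIII = 18
21 × 18 = 378

CCCLXXVIII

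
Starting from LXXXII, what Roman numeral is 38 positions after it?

LXXXII = 82
82 + 38 = 120

CXX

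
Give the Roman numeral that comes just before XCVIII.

XCVIII = 98; previous is 97

XCVII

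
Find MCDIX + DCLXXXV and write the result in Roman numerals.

MCDIX = 1409
DCLXXXV = 685
1409 + 685 = 2094

MMXCIV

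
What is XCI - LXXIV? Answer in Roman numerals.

XCI = 91
LXXIV = 74
91 - 74 = 17

XVII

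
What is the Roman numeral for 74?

Convert 74 to Roman numerals:
  74 contains 1×50 (L)
  24 contains 2×10 (XX)
  4 contains 1×4 (IV)

LXXIV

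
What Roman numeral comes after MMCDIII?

MMCDIII = 2403; next is 2404

MMCDIV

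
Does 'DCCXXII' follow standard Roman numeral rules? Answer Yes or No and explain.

'DCCXXII': Check the rules: uses only the symbols I, V, X, L, C, D, M; no symbol is repeated more than three times in a row; V, L and D each appear at most once; no smaller symbol precedes a larger one (values never increase from left to right). Value: D (500) + C (100) + C (100) + X (10) + X (10) + I (1) + I (1) = 722. So it is a valid standard Roman numeral.

Yes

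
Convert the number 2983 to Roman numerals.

Convert 2983 to Roman numerals:
  2983 contains 2×1000 (MM)
  983 contains 1×900 (CM)
  83 contains 1×50 (L)
  33 contains 3×10 (XXX)
  3 contains 3×1 (III)

MMCMLXXXIII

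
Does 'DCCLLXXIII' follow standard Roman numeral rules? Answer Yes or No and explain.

'DCCLLXXIII': L should not appear more than once

No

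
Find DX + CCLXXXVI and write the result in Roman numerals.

DX = 510
CCLXXXVI = 286
510 + 286 = 796

DCCXCVI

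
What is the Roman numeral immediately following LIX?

LIX = 59; next is 60

LX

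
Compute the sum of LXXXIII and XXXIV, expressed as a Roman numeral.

LXXXIII = 83
XXXIV = 34
83 + 34 = 117

CXVII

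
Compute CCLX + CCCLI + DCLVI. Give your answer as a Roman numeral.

CCLX = 260, CCCLI = 351, DCLVI = 656
260 + 351 = 611
611 + 656 = 1267

MCCLXVII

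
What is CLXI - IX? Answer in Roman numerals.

CLXI = 161
IX = 9
161 - 9 = 152

CLII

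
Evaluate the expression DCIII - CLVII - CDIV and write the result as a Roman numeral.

DCIII = 603, CLVII = 157, CDIV = 404
603 - 157 = 446
446 - 404 = 42

XLII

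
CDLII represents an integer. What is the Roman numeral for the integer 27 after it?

CDLII = 452
452 + 27 = 479

CDLXXIX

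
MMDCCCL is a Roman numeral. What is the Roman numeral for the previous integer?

MMDCCCL = 2850, so the previous integer is 2850 - 1 = 2849

MMDCCCXLIX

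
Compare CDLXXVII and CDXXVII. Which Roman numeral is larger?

CDLXXVII = 477
CDXXVII = 427
477 is larger

CDLXXVII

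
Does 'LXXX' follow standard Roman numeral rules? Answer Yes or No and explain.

'LXXX': Check the rules: uses only the symbols I, V, X, L, C, D, M; no symbol is repeated more than three times in a row; V, L and D each appear at most once; no smaller symbol precedes a larger one (values never increase from left to right). Value: L (50) + X (10) + X (10) + X (10) = 80. So it is a valid standard Roman numeral.

Yes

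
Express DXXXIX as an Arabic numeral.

DXXXIX: D=500, X=10, X=10, X=10, IX=9
500 + 10 + 10 + 10 + 9 = 539

539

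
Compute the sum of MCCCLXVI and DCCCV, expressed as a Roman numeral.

MCCCLXVI = 1366
DCCCV = 805
1366 + 805 = 2171

MMCLXXI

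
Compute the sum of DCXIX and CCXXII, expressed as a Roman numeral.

DCXIX = 619
CCXXII = 222
619 + 222 = 841

DCCCXLI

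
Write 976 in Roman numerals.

Convert 976 to Roman numerals:
  976 contains 1×900 (CM)
  76 contains 1×50 (L)
  26 contains 2×10 (XX)
  6 contains 1×5 (V)
  1 contains 1×1 (I)

CMLXXVI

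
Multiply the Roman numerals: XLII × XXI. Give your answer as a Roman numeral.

XLII = 42
XXI = 21
42 × 21 = 882

DCCCLXXXII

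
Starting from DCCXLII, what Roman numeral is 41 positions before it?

DCCXLII = 742
742 - 41 = 701

DCCI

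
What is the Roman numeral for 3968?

Convert 3968 to Roman numerals:
  3968 contains 3×1000 (MMM)
  968 contains 1×900 (CM)
  68 contains 1×50 (L)
  18 contains 1×10 (X)
  8 contains 1×5 (V)
  3 contains 3×1 (III)

MMMCMLXVIII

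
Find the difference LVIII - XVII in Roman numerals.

LVIII = 58
XVII = 17
58 - 17 = 41

XLI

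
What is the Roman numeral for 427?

Convert 427 to Roman numerals:
  427 contains 1×400 (CD)
  27 contains 2×10 (XX)
  7 contains 1×5 (V)
  2 contains 2×1 (II)

CDXXVII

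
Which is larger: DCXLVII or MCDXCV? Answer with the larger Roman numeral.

DCXLVII = 647
MCDXCV = 1495
1495 is larger

MCDXCV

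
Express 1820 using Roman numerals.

Convert 1820 to Roman numerals:
  1820 contains 1×1000 (M)
  820 contains 1×500 (D)
  320 contains 3×100 (CCC)
  20 contains 2×10 (XX)

MDCCCXX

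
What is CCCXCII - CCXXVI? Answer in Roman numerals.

CCCXCII = 392
CCXXVI = 226
392 - 226 = 166

CLXVI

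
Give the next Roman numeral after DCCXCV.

DCCXCV = 795; next is 796

DCCXCVI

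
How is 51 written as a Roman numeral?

Convert 51 to Roman numerals:
  51 contains 1×50 (L)
  1 contains 1×1 (I)

LI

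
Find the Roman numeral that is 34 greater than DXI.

DXI = 511
511 + 34 = 545

DXLV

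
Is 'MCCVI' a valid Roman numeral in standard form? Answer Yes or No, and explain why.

'MCCVI': Check the rules: uses only the symbols I, V, X, L, C, D, M; no symbol is repeated more than three times in a row; V, L and D each appear at most once; no smaller symbol precedes a larger one (values never increase from left to right). Value: M (1000) + C (100) + C (100) + V (5) + I (1) = 1206. So it is a valid standard Roman numeral.

Yes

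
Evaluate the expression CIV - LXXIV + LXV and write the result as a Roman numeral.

CIV = 104, LXXIV = 74, LXV = 65
104 - 74 = 30
30 + 65 = 95

XCV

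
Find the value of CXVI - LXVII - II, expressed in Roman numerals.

CXVI = 116, LXVII = 67, II = 2
116 - 67 = 49
49 - 2 = 47

XLVII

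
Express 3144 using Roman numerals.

Convert 3144 to Roman numerals:
  3144 contains 3×1000 (MMM)
  144 contains 1×100 (C)
  44 contains 1×40 (XL)
  4 contains 1×4 (IV)

MMMCXLIV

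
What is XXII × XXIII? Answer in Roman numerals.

XXII = 22
XXIII = 23
22 × 23 = 506

DVI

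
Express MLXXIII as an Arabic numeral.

MLXXIII: M=1000, L=50, X=10, X=10, I=1, I=1, I=1
1000 + 50 + 10 + 10 + 1 + 1 + 1 = 1073

1073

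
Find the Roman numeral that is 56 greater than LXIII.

LXIII = 63
63 + 56 = 119

CXIX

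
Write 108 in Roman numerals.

Convert 108 to Roman numerals:
  108 contains 1×100 (C)
  8 contains 1×5 (V)
  3 contains 3×1 (III)

CVIII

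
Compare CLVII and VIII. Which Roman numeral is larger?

CLVII = 157
VIII = 8
157 is larger

CLVII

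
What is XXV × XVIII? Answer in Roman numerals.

XXV = 25
XVIII = 18
25 × 18 = 450

CDL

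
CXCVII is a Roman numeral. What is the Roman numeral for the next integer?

CXCVII = 197, so the next integer is 197 + 1 = 198

CXCVIII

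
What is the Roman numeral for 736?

Convert 736 to Roman numerals:
  736 contains 1×500 (D)
  236 contains 2×100 (CC)
  36 contains 3×10 (XXX)
  6 contains 1×5 (V)
  1 contains 1×1 (I)

DCCXXXVI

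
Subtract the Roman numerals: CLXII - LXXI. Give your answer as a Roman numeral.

CLXII = 162
LXXI = 71
162 - 71 = 91

XCI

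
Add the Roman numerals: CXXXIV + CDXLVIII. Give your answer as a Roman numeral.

CXXXIV = 134
CDXLVIII = 448
134 + 448 = 582

DLXXXII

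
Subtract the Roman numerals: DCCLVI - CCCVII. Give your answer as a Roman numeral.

DCCLVI = 756
CCCVII = 307
756 - 307 = 449

CDXLIX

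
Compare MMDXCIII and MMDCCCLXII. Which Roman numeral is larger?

MMDXCIII = 2593
MMDCCCLXII = 2862
2862 is larger

MMDCCCLXII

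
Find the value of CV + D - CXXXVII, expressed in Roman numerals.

CV = 105, D = 500, CXXXVII = 137
105 + 500 = 605
605 - 137 = 468

CDLXVIII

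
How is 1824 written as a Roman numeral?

Convert 1824 to Roman numerals:
  1824 contains 1×1000 (M)
  824 contains 1×500 (D)
  324 contains 3×100 (CCC)
  24 contains 2×10 (XX)
  4 contains 1×4 (IV)

MDCCCXXIV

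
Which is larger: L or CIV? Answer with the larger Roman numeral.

L = 50
CIV = 104
104 is larger

CIV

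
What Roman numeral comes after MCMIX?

MCMIX = 1909, so the next integer is 1909 + 1 = 1910

MCMX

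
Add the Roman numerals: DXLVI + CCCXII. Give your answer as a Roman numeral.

DXLVI = 546
CCCXII = 312
546 + 312 = 858

DCCCLVIII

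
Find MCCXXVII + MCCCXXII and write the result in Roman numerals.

MCCXXVII = 1227
MCCCXXII = 1322
1227 + 1322 = 2549

MMDXLIX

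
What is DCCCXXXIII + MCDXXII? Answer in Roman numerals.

DCCCXXXIII = 833
MCDXXII = 1422
833 + 1422 = 2255

MMCCLV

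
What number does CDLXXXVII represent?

CDLXXXVII: CD=400, L=50, X=10, X=10, X=10, V=5, I=1, I=1
400 + 50 + 10 + 10 + 10 + 5 + 1 + 1 = 487

487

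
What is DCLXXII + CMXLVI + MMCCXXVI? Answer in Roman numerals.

DCLXXII = 672, CMXLVI = 946, MMCCXXVI = 2226
672 + 946 = 1618
1618 + 2226 = 3844

MMMDCCCXLIV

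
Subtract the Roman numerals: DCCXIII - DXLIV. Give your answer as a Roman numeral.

DCCXIII = 713
DXLIV = 544
713 - 544 = 169

CLXIX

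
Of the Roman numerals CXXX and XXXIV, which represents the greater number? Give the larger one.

CXXX = 130
XXXIV = 34
130 is larger

CXXX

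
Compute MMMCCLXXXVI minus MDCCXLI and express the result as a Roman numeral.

MMMCCLXXXVI = 3286
MDCCXLI = 1741
3286 - 1741 = 1545

MDXLV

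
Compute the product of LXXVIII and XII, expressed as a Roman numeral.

LXXVIII = 78
XII = 12
78 × 12 = 936

CMXXXVI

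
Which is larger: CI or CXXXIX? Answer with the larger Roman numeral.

CI = 101
CXXXIX = 139
139 is larger

CXXXIX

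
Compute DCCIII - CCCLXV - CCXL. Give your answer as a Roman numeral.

DCCIII = 703, CCCLXV = 365, CCXL = 240
703 - 365 = 338
338 - 240 = 98

XCVIII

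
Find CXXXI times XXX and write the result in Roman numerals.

CXXXI = 131
XXX = 30
131 × 30 = 3930

MMMCMXXX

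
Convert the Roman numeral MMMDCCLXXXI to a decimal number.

MMMDCCLXXXI: M=1000, M=1000, M=1000, D=500, C=100, C=100, L=50, X=10, X=10, X=10, I=1
1000 + 1000 + 1000 + 500 + 100 + 100 + 50 + 10 + 10 + 10 + 1 = 3781

3781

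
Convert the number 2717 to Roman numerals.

Convert 2717 to Roman numerals:
  2717 contains 2×1000 (MM)
  717 contains 1×500 (D)
  217 contains 2×100 (CC)
  17 contains 1×10 (X)
  7 contains 1×5 (V)
  2 contains 2×1 (II)

MMDCCXVII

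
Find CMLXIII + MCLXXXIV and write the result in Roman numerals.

CMLXIII = 963
MCLXXXIV = 1184
963 + 1184 = 2147

MMCXLVII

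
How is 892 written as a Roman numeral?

Convert 892 to Roman numerals:
  892 contains 1×500 (D)
  392 contains 3×100 (CCC)
  92 contains 1×90 (XC)
  2 contains 2×1 (II)

DCCCXCII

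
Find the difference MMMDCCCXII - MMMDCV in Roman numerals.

MMMDCCCXII = 3812
MMMDCV = 3605
3812 - 3605 = 207

CCVII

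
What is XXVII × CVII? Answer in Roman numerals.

XXVII = 27
CVII = 107
27 × 107 = 2889

MMDCCCLXXXIX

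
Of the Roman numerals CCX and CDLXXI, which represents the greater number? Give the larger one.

CCX = 210
CDLXXI = 471
471 is larger

CDLXXI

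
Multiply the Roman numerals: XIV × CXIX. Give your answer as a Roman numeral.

XIV = 14
CXIX = 119
14 × 119 = 1666

MDCLXVI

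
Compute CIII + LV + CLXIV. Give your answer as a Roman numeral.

CIII = 103, LV = 55, CLXIV = 164
103 + 55 = 158
158 + 164 = 322

CCCXXII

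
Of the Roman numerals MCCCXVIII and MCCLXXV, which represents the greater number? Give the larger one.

MCCCXVIII = 1318
MCCLXXV = 1275
1318 is larger

MCCCXVIII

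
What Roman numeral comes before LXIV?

LXIV = 64; previous is 63

LXIII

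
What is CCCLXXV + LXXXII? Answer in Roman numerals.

CCCLXXV = 375
LXXXII = 82
375 + 82 = 457

CDLVII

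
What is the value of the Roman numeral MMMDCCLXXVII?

MMMDCCLXXVII: M=1000, M=1000, M=1000, D=500, C=100, C=100, L=50, X=10, X=10, V=5, I=1, I=1
1000 + 1000 + 1000 + 500 + 100 + 100 + 50 + 10 + 10 + 5 + 1 + 1 = 3777

3777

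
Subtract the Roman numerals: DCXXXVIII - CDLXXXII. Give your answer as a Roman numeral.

DCXXXVIII = 638
CDLXXXII = 482
638 - 482 = 156

CLVI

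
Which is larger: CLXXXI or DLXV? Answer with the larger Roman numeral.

CLXXXI = 181
DLXV = 565
565 is larger

DLXV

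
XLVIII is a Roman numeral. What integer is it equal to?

XLVIII: XL=40, V=5, I=1, I=1, I=1
40 + 5 + 1 + 1 + 1 = 48

48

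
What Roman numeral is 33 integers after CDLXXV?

CDLXXV = 475
475 + 33 = 508

DVIII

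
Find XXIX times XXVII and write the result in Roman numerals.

XXIX = 29
XXVII = 27
29 × 27 = 783

DCCLXXXIII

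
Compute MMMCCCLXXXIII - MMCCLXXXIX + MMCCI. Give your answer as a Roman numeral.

MMMCCCLXXXIII = 3383, MMCCLXXXIX = 2289, MMCCI = 2201
3383 - 2289 = 1094
1094 + 2201 = 3295

MMMCCXCV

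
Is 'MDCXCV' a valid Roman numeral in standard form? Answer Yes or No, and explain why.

'MDCXCV': Check the rules: uses only the symbols I, V, X, L, C, D, M; no symbol is repeated more than three times in a row; V, L and D each appear at most once; the only place a smaller symbol precedes a larger one is the allowed subtractive pair XC, the symbol right after such a pair (if any) is smaller than the pair's first symbol, and otherwise the values never increase from left to right. Value: M (1000) + D (500) + C (100) + XC (90) + V (5) = 1695. So it is a valid standard Roman numeral.

Yes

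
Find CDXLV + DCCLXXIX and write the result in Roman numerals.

CDXLV = 445
DCCLXXIX = 779
445 + 779 = 1224

MCCXXIV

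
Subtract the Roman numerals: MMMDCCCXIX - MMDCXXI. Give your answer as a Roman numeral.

MMMDCCCXIX = 3819
MMDCXXI = 2621
3819 - 2621 = 1198

MCXCVIII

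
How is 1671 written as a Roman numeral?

Convert 1671 to Roman numerals:
  1671 contains 1×1000 (M)
  671 contains 1×500 (D)
  171 contains 1×100 (C)
  71 contains 1×50 (L)
  21 contains 2×10 (XX)
  1 contains 1×1 (I)

MDCLXXI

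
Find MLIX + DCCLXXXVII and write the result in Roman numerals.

MLIX = 1059
DCCLXXXVII = 787
1059 + 787 = 1846

MDCCCXLVI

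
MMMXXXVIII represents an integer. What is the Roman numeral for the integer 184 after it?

MMMXXXVIII = 3038
3038 + 184 = 3222

MMMCCXXII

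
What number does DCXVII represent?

DCXVII: D=500, C=100, X=10, V=5, I=1, I=1
500 + 100 + 10 + 5 + 1 + 1 = 617

617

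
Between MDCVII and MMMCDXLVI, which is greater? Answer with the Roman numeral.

MDCVII = 1607
MMMCDXLVI = 3446
3446 is larger

MMMCDXLVI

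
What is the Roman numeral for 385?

Convert 385 to Roman numerals:
  385 contains 3×100 (CCC)
  85 contains 1×50 (L)
  35 contains 3×10 (XXX)
  5 contains 1×5 (V)

CCCLXXXV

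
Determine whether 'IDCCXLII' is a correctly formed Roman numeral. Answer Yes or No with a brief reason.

'IDCCXLII': Invalid subtractive combination: ID

No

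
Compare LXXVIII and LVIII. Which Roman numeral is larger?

LXXVIII = 78
LVIII = 58
78 is larger

LXXVIII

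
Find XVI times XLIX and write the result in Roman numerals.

XVI = 16
XLIX = 49
16 × 49 = 784

DCCLXXXIV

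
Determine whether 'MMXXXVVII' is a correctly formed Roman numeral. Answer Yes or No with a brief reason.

'MMXXXVVII': V should not appear more than once

No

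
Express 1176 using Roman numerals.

Convert 1176 to Roman numerals:
  1176 contains 1×1000 (M)
  176 contains 1×100 (C)
  76 contains 1×50 (L)
  26 contains 2×10 (XX)
  6 contains 1×5 (V)
  1 contains 1×1 (I)

MCLXXVI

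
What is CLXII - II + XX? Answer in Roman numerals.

CLXII = 162, II = 2, XX = 20
162 - 2 = 160
160 + 20 = 180

CLXXX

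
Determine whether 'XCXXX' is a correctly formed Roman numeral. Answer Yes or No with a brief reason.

'XCXXX': X cannot come right after the subtractive pair XC: once X is subtracted in XC, the next symbol must be smaller than X

No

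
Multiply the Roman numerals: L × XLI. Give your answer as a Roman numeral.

L = 50
XLI = 41
50 × 41 = 2050

MML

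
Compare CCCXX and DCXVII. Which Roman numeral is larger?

CCCXX = 320
DCXVII = 617
617 is larger

DCXVII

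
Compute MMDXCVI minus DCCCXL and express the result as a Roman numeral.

MMDXCVI = 2596
DCCCXL = 840
2596 - 840 = 1756

MDCCLVI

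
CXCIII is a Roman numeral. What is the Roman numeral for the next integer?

CXCIII = 193; next is 194

CXCIV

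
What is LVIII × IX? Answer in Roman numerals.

LVIII = 58
IX = 9
58 × 9 = 522

DXXII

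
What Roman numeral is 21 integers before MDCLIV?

MDCLIV = 1654
1654 - 21 = 1633

MDCXXXIII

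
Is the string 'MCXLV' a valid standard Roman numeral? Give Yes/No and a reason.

'MCXLV': Check the rules: uses only the symbols I, V, X, L, C, D, M; no symbol is repeated more than three times in a row; V, L and D each appear at most once; the only place a smaller symbol precedes a larger one is the allowed subtractive pair XL, the symbol right after such a pair (if any) is smaller than the pair's first symbol, and otherwise the values never increase from left to right. Value: M (1000) + C (100) + XL (40) + V (5) = 1145. So it is a valid standard Roman numeral.

Yes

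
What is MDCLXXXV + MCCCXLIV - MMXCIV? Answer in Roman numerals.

MDCLXXXV = 1685, MCCCXLIV = 1344, MMXCIV = 2094
1685 + 1344 = 3029
3029 - 2094 = 935

CMXXXV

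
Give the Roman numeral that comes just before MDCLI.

MDCLI = 1651, so the previous integer is 1651 - 1 = 1650

MDCL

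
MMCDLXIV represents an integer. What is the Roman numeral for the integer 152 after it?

MMCDLXIV = 2464
2464 + 152 = 2616

MMDCXVI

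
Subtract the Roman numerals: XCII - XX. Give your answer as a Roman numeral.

XCII = 92
XX = 20
92 - 20 = 72

LXXII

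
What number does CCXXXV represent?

CCXXXV: C=100, C=100, X=10, X=10, X=10, V=5
100 + 100 + 10 + 10 + 10 + 5 = 235

235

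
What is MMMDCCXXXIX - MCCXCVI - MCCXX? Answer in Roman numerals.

MMMDCCXXXIX = 3739, MCCXCVI = 1296, MCCXX = 1220
3739 - 1296 = 2443
2443 - 1220 = 1223

MCCXXIII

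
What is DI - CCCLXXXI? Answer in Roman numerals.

DI = 501
CCCLXXXI = 381
501 - 381 = 120

CXX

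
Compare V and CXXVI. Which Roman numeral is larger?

V = 5
CXXVI = 126
126 is larger

CXXVI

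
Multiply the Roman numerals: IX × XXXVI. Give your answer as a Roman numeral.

IX = 9
XXXVI = 36
9 × 36 = 324

CCCXXIV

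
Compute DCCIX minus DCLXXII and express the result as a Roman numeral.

DCCIX = 709
DCLXXII = 672
709 - 672 = 37

XXXVII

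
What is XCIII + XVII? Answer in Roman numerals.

XCIII = 93
XVII = 17
93 + 17 = 110

CX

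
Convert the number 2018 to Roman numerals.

Convert 2018 to Roman numerals:
  2018 contains 2×1000 (MM)
  18 contains 1×10 (X)
  8 contains 1×5 (V)
  3 contains 3×1 (III)

MMXVIII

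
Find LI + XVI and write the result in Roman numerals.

LI = 51
XVI = 16
51 + 16 = 67

LXVII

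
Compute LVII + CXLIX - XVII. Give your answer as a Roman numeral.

LVII = 57, CXLIX = 149, XVII = 17
57 + 149 = 206
206 - 17 = 189

CLXXXIX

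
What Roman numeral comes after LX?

LX = 60, so the next integer is 60 + 1 = 61

LXI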